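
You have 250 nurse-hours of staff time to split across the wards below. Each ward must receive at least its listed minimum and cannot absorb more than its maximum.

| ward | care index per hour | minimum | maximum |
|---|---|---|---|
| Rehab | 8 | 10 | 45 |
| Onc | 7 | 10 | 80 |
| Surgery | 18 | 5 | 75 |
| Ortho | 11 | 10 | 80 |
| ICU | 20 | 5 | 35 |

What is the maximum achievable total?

Meeting every minimum uses 10+10+5+10+5 = 40 nurse-hours, leaving 210.
Highest care index per hour first: ICU 20 > Surgery 18 > Ortho 11 > Rehab 8 > Onc 7.
ICU: +30 to 35 (cap) — 180 left.
Surgery takes 70 more to reach its cap of 75 — 110 left.
Ortho: +70 to 80 (cap) — 40 left.
Give Rehab 35 more to hit its cap of 45 — 5 left.
Onc has room for 70 more but only 5 remain, so it gets 15.
Total = 8×45 + 7×15 + 18×75 + 11×80 + 20×35 = 3395.

3395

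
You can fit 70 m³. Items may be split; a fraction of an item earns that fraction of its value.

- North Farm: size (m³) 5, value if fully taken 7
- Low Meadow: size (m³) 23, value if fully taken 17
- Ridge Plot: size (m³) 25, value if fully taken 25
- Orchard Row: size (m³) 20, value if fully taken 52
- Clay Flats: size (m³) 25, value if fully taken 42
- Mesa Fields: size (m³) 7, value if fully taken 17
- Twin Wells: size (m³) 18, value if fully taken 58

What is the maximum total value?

169

Rank by value-to-size ratio: Twin Wells 58/18≈3.22, Orchard Row 52/20≈2.6, Mesa Fields 17/7≈2.43, Clay Flats 42/25≈1.68, North Farm 7/5≈1.4, Ridge Plot 25/25≈1, Low Meadow 17/23≈0.739.
Take all of Twin Wells (18 m³, value 58) ; 52 m³ left.
Orchard Row: take in full, 20 m³ for value 52 ; 32 left.
Take all of Mesa Fields (7 m³, value 17) ; 25 m³ left.
Take all of Clay Flats (25 m³, value 42) ; 0 m³ left.
Total value = 169.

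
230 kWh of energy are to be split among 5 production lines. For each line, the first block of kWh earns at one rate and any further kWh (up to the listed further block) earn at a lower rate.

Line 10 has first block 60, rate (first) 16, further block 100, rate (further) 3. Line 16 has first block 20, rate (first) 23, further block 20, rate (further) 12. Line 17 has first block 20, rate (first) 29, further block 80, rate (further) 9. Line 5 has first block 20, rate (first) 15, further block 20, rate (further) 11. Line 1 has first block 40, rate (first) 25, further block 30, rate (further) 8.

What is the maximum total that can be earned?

4030

Order all 10 blocks by rate: Line 17/tier1 29 > Line 1/tier1 25 > Line 16/tier1 23 > Line 10/tier1 16 > Line 5/tier1 15 > Line 16/tier2 12 > Line 5/tier2 11 > Line 17/tier2 9 > Line 1/tier2 8 > Line 10/tier2 3.
Line 17 tier1 at 29: fill all 20 — 210 left.
Line 1/tier1 (25): +40 — 170 left.
Line 16/tier1 (23): +20 — 150 left.
Line 10 tier1 at 16: fill all 60 — 90 left.
Line 5 tier1 at 15: fill all 20 — 70 left.
Fill Line 16 tier2 block (20 at 12) — 50 left.
Line 5/tier2 (11): +20 — 30 left.
Line 17/tier2: +30 of 80 at 9; pool empty.
Total = 29×20 + 25×40 + 23×20 + 16×60 + 15×20 + 12×20 + 11×20 + 9×30 = 4030.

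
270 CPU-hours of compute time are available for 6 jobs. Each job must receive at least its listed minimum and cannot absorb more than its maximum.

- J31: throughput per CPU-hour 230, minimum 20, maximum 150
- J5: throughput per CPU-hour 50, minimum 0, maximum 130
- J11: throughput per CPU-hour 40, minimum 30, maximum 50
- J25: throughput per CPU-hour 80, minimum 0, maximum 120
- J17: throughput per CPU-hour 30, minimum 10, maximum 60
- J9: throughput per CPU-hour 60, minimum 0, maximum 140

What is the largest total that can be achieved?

Meeting every minimum uses 20+0+30+0+10+0 = 60 CPU-hours, leaving 210.
Order the jobs by throughput per CPU-hour: J31 230 > J25 80 > J9 60 > J5 50 > J11 40 > J17 30.
Give J31 130 more to hit its cap of 150 — 80 left.
J25 has room for 120 more but only 80 remain, so it gets 80.
Total = 230×150 + 40×30 + 80×80 + 30×10 = 42400.

42400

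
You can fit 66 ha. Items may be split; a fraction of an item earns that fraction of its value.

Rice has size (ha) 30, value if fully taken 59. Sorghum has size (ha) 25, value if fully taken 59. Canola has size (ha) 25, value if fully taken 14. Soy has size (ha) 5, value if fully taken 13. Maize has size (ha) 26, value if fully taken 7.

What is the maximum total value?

Sort by value density: Soy 13/5≈2.6, Sorghum 59/25≈2.36, Rice 59/30≈1.97, Canola 14/25≈0.56, Maize 7/26≈0.269.
Soy: take in full, 5 ha for value 13 → 61 left.
Take all of Sorghum (25 ha, value 59) → 36 ha left.
Rice: take in full, 30 ha for value 59 → 6 left.
Fill the last 6 ha with part of Canola: 6/25 of it earns 3.36.
Total value = 134.36.

134.36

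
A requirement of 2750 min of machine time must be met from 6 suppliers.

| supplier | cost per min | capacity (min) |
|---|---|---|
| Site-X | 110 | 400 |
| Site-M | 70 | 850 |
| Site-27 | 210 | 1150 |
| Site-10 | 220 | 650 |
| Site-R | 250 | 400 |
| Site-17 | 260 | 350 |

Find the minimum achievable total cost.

422000

Cheapest first:
Site-M at 70: take all 850 min → 1900 still needed.
Site-X (110): use full 400 → 1500 min to go.
Site-27 (210): use full 1150 → 350 min to go.
Take 350 from Site-10 at 220 to finish.
Site-R, Site-17: unused.
Cost = 850×70 + 400×110 + 1150×210 + 350×220 = 422000.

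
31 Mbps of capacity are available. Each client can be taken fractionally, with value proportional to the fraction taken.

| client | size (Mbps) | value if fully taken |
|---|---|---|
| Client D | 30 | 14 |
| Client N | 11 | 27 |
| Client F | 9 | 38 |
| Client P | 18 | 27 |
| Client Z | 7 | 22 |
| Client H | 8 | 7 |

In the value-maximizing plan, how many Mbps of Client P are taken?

4

Best value per unit of size first: Client F 38/9≈4.22, Client Z 22/7≈3.14, Client N 27/11≈2.45, Client P 27/18≈1.5, Client H 7/8≈0.875, Client D 14/30≈0.467.
Take all of Client F (9 Mbps, value 38) → 22 Mbps left.
Take all of Client Z (7 Mbps, value 22) → 15 Mbps left.
All 11 Mbps of Client N fit (value 27) → 4 remain.
Fill the last 4 Mbps with part of Client P: 4/18 of it earns 6.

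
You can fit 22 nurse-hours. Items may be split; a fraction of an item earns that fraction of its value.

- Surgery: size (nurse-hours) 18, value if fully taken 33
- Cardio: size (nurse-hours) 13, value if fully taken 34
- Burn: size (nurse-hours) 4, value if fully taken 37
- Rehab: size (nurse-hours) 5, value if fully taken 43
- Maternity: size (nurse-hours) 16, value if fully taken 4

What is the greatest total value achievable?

114

Sort by value density: Burn 37/4≈9.25, Rehab 43/5≈8.6, Cardio 34/13≈2.62, Surgery 33/18≈1.83, Maternity 4/16≈0.25.
Burn: take in full, 4 nurse-hours for value 37 ; 18 left.
All 5 nurse-hours of Rehab fit (value 43) ; 13 remain.
All 13 nurse-hours of Cardio fit (value 34) ; 0 remain.
Total value = 114.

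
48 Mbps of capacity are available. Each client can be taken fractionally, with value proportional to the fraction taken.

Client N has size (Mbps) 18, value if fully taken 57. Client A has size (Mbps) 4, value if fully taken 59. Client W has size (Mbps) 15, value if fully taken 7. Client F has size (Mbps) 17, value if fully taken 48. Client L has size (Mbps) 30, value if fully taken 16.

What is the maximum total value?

Rank by value-to-size ratio: Client A 59/4≈14.8, Client N 57/18≈3.17, Client F 48/17≈2.82, Client L 16/30≈0.533, Client W 7/15≈0.467.
Take all of Client A (4 Mbps, value 59) → 44 Mbps left.
Client N: take in full, 18 Mbps for value 57 → 26 left.
All 17 Mbps of Client F fit (value 48) → 9 remain.
Fill the last 9 Mbps with part of Client L: 9/30 of it earns 4.8.
Total value = 168.8.

168.8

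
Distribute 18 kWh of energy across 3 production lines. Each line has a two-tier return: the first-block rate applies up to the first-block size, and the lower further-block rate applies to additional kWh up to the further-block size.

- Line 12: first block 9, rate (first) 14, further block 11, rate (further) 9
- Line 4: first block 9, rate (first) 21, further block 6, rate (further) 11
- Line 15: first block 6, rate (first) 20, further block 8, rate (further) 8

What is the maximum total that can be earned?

351

Rank every tier by rate: Line 4/T1 21 > Line 15/T1 20 > Line 12/T1 14 > Line 4/T2 11 > Line 12/T2 9 > Line 15/T2 8.
Line 4 T1 at 21: fill all 9 → 9 left.
Fill Line 15 T1 block (6 at 20) → 3 left.
Line 12 T1 at 14: only 3 left, fill 3.
Total = 21×9 + 20×6 + 14×3 = 351.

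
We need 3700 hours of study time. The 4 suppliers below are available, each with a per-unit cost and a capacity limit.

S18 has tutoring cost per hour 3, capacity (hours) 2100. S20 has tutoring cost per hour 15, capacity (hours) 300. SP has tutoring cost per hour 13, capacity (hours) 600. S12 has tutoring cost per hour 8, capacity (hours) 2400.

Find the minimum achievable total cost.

19100

Cheapest first:
Take 2100 from S18 at 3 — need 1600 more.
Take 1600 from S12 at 8 to finish.
SP, S20: unused.
Cost = 2100×3 + 1600×8 = 19100.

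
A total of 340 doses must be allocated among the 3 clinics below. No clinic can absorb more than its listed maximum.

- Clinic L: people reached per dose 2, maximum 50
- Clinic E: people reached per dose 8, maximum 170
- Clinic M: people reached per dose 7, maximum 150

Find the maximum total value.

2450

Highest people reached per dose first: Clinic E 8 > Clinic M 7 > Clinic L 2.
Clinic E: +170 to 170 (cap) → 170 left.
Clinic M takes 150 to reach its cap of 150 → 20 left.
Clinic L has room for 50 but only 20 remain, so it gets 20.
Total = 2×20 + 8×170 + 7×150 = 2450.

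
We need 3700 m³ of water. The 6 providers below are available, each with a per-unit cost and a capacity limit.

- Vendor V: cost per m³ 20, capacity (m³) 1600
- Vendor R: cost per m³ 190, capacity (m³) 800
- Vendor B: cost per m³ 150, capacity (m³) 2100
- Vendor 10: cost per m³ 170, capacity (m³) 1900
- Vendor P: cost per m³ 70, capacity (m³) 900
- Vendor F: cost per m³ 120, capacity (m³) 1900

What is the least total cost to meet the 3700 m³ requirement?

Use providers in increasing cost order.
Take 1600 from Vendor V at 20 → need 2100 more.
Take 900 from Vendor P at 70 → need 1200 more.
Take 1200 from Vendor F at 120 to finish.
Vendor B, Vendor 10, Vendor R: unused.
Cost = 1600×20 + 900×70 + 1200×120 = 239000.

239000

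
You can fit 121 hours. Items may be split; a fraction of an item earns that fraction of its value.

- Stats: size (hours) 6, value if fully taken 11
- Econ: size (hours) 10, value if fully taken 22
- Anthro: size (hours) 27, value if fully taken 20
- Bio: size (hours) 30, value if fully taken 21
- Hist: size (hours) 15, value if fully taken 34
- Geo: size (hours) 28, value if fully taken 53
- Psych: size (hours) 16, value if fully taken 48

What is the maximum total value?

201.3

Sort by value density: Psych 48/16≈3, Hist 34/15≈2.27, Econ 22/10≈2.2, Geo 53/28≈1.89, Stats 11/6≈1.83, Anthro 20/27≈0.741, Bio 21/30≈0.7.
Psych: take in full, 16 hours for value 48 — 105 left.
All 15 hours of Hist fit (value 34) — 90 remain.
Take all of Econ (10 hours, value 22) — 80 hours left.
All 28 hours of Geo fit (value 53) — 52 remain.
Stats: take in full, 6 hours for value 11 — 46 left.
Take all of Anthro (27 hours, value 20) — 19 hours left.
Fill the last 19 hours with part of Bio: 19/30 of it earns 13.3.
Total value = 201.3.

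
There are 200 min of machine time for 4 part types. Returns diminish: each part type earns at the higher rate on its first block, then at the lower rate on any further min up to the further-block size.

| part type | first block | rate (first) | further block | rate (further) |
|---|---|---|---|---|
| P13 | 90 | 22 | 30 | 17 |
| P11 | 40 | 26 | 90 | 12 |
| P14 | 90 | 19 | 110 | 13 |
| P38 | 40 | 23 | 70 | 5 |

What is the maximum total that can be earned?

4510

Treat each block as its own option and order by rate: P11/T1 26 > P38/T1 23 > P13/T1 22 > P14/T1 19 > P13/T2 17 > P14/T2 13 > P11/T2 12 > P38/T2 5.
P11 T1 at 26: fill all 40 ; 160 left.
Fill P38 T1 block (40 at 23) ; 120 left.
P13/T1 (22): +90 ; 30 left.
30 remain; put them into P14 T1 at 19.
Total = 26×40 + 23×40 + 22×90 + 19×30 = 4510.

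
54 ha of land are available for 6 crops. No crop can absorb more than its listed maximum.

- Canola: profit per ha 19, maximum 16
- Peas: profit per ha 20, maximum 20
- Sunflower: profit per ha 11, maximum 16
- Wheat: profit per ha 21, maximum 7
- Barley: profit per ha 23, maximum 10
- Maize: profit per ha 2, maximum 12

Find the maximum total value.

Order the crops by profit per ha: Barley 23 > Wheat 21 > Peas 20 > Canola 19 > Sunflower 11 > Maize 2.
Barley: +10 to 10 (cap) — 44 left.
Give Wheat 7 to hit its cap of 7 — 37 left.
Give Peas 20 to hit its cap of 20 — 17 left.
Canola: +16 to 16 (cap) — 1 left.
Only 1 left; Sunflower takes them to reach 1.
Total = 19×16 + 20×20 + 11×1 + 21×7 + 23×10 = 1092.

1092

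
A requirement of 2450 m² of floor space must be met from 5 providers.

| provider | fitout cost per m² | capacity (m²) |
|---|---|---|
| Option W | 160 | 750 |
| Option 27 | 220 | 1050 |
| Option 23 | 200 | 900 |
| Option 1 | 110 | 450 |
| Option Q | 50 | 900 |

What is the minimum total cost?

284500

Fill from the cheapest provider first.
Option Q (50): use full 900 — 1550 m² to go.
Option 1 at 110: take all 450 m² — 1100 still needed.
Option W (160): use full 750 — 350 m² to go.
Option 23 at 200: take 350 of its 900 — requirement met.
Option 27: unused.
Cost = 900×50 + 450×110 + 750×160 + 350×200 = 284500.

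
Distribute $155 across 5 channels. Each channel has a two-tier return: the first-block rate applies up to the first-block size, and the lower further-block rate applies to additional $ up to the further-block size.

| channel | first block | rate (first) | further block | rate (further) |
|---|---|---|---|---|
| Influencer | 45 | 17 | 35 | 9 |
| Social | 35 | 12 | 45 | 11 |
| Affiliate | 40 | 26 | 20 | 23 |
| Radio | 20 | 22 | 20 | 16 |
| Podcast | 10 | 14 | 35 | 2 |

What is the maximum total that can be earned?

3165

Treat each block as its own option and order by rate: Affiliate/first 26 > Affiliate/second 23 > Radio/first 22 > Influencer/first 17 > Radio/second 16 > Podcast/first 14 > Social/first 12 > Social/second 11 > Influencer/second 9 > Podcast/second 2.
Affiliate first at 26: fill all 40 — 115 left.
Affiliate second at 23: fill all 20 — 95 left.
Radio/first (22): +20 — 75 left.
Influencer first at 17: fill all 45 — 30 left.
Radio second at 16: fill all 20 — 10 left.
Podcast first at 14: fill all 10 — 0 left.
Total = 26×40 + 23×20 + 22×20 + 17×45 + 16×20 + 14×10 = 3165.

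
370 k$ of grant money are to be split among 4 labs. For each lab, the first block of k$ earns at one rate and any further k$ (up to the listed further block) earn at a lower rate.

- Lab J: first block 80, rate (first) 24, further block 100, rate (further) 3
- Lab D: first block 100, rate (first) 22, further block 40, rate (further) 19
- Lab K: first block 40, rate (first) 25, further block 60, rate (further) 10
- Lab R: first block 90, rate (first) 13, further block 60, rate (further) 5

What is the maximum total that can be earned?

Treat each block as its own option and order by rate: Lab K/tier1 25 > Lab J/tier1 24 > Lab D/tier1 22 > Lab D/tier2 19 > Lab R/tier1 13 > Lab K/tier2 10 > Lab R/tier2 5 > Lab J/tier2 3.
Fill Lab K tier1 block (40 at 25) — 330 left.
Lab J/tier1 (24): +80 — 250 left.
Fill Lab D tier1 block (100 at 22) — 150 left.
Lab D tier2 at 19: fill all 40 — 110 left.
Lab R/tier1 (13): +90 — 20 left.
20 remain; put them into Lab K tier2 at 10.
Total = 25×40 + 24×80 + 22×100 + 19×40 + 13×90 + 10×20 = 7250.

7250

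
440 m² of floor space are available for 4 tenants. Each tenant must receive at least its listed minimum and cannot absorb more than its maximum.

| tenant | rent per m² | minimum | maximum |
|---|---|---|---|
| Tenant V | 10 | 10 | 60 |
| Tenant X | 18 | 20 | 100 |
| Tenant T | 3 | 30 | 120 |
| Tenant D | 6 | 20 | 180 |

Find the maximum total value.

Meeting every minimum uses 10+20+30+20 = 80 m², leaving 360.
Order the tenants by rent per m²: Tenant X 18 > Tenant V 10 > Tenant D 6 > Tenant T 3.
Give Tenant X 80 more to hit its cap of 100 → 280 left.
Tenant V: +50 to 60 (cap) → 230 left.
Tenant D takes 160 more to reach its cap of 180 → 70 left.
Only 70 left; Tenant T takes them to reach 100.
Total = 10×60 + 18×100 + 3×100 + 6×180 = 3780.

3780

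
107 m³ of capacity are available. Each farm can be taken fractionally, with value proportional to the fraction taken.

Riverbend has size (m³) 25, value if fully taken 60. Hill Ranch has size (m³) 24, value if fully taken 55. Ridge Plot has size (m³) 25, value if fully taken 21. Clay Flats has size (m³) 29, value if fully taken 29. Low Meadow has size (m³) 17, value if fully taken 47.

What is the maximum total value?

Rank by value-to-size ratio: Low Meadow 47/17≈2.76, Riverbend 60/25≈2.4, Hill Ranch 55/24≈2.29, Clay Flats 29/29≈1, Ridge Plot 21/25≈0.84.
Low Meadow: take in full, 17 m³ for value 47 ; 90 left.
Riverbend: take in full, 25 m³ for value 60 ; 65 left.
Hill Ranch: take in full, 24 m³ for value 55 ; 41 left.
Clay Flats: take in full, 29 m³ for value 29 ; 12 left.
12 m³ left: a 12/25 share of Ridge Plot gives 21×12/25 = 10.08.
Total value = 201.08.

201.08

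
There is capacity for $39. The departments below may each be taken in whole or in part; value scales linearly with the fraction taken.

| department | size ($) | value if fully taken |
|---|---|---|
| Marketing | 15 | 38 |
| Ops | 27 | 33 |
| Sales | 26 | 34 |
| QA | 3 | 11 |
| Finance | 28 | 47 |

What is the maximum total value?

Best value per unit of size first: QA 11/3≈3.67, Marketing 38/15≈2.53, Finance 47/28≈1.68, Sales 34/26≈1.31, Ops 33/27≈1.22.
Take all of QA (3 $, value 11) → 36 $ left.
All 15 $ of Marketing fit (value 38) → 21 remain.
Only 21 $ remain; take 21/28 of Finance for value 47×21/28 = 35.25.
Total value = 84.25.

84.25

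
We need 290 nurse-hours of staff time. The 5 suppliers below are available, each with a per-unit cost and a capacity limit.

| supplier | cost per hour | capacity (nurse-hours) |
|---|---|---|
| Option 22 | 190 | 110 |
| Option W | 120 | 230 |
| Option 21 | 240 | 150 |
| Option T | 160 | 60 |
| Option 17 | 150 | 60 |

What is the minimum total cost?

Cheapest first:
Option W at 120: take all 230 nurse-hours → 60 still needed.
Option 17 (150): use full 60 → 0 nurse-hours to go.
Option T, Option 22, Option 21: unused.
Cost = 230×120 + 60×150 = 36600.

36600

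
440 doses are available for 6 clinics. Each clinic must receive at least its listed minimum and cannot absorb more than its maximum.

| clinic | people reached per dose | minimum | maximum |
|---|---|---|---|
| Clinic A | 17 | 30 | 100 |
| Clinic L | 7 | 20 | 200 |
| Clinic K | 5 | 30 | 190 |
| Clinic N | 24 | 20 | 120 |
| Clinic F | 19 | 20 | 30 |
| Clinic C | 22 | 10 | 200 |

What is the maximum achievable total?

8820

Meeting every minimum uses 30+20+30+20+20+10 = 130 doses, leaving 310.
Order the clinics by people reached per dose: Clinic N 24 > Clinic C 22 > Clinic F 19 > Clinic A 17 > Clinic L 7 > Clinic K 5.
Clinic N: +100 to 120 (cap) ; 210 left.
Clinic C takes 190 more to reach its cap of 200 ; 20 left.
Clinic F: +10 to 30 (cap) ; 10 left.
Clinic A has room for 70 more but only 10 remain, so it gets 40.
Total = 17×40 + 7×20 + 5×30 + 24×120 + 19×30 + 22×200 = 8820.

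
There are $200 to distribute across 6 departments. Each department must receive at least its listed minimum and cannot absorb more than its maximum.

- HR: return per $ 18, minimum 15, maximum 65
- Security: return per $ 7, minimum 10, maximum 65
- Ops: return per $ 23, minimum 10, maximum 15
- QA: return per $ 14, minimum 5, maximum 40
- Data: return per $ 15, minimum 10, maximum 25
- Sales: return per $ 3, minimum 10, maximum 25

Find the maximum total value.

Meeting every minimum uses 15+10+10+5+10+10 = 60 $, leaving 140.
Highest return per $ first: Ops 23 > HR 18 > Data 15 > QA 14 > Security 7 > Sales 3.
Ops takes 5 more to reach its cap of 15 — 135 left.
Give HR 50 more to hit its cap of 65 — 85 left.
Give Data 15 more to hit its cap of 25 — 70 left.
QA takes 35 more to reach its cap of 40 — 35 left.
Only 35 left; Security takes them to reach 45.
Total = 18×65 + 7×45 + 23×15 + 14×40 + 15×25 + 3×10 = 2795.

2795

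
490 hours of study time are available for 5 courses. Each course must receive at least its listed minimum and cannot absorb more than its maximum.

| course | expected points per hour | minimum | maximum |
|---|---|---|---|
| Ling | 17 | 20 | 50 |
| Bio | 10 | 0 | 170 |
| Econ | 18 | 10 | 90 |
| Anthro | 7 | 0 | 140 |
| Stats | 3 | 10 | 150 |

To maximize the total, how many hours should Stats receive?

Meeting every minimum uses 20+0+10+0+10 = 40 hours, leaving 450.
Highest expected points per hour first: Econ 18 > Ling 17 > Bio 10 > Anthro 7 > Stats 3.
Give Econ 80 more to hit its cap of 90 — 370 left.
Give Ling 30 more to hit its cap of 50 — 340 left.
Bio takes 170 more to reach its cap of 170 — 170 left.
Give Anthro 140 more to hit its cap of 140 — 30 left.
Stats has room for 140 more but only 30 remain, so it gets 40.

40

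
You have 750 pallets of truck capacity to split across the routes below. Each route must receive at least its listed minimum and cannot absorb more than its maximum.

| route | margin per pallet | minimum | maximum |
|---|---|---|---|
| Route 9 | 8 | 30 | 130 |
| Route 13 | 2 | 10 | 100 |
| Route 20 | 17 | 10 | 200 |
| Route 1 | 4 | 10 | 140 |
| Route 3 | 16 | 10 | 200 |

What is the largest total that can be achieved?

Meeting every minimum uses 30+10+10+10+10 = 70 pallets, leaving 680.
Rank by margin per pallet: Route 20 17 > Route 3 16 > Route 9 8 > Route 1 4 > Route 13 2.
Give Route 20 190 more to hit its cap of 200 — 490 left.
Route 3: +190 to 200 (cap) — 300 left.
Route 9 takes 100 more to reach its cap of 130 — 200 left.
Give Route 1 130 more to hit its cap of 140 — 70 left.
Route 13: +70 (room for 90) → 80. Pool exhausted.
Total = 8×130 + 2×80 + 17×200 + 4×140 + 16×200 = 8360.

8360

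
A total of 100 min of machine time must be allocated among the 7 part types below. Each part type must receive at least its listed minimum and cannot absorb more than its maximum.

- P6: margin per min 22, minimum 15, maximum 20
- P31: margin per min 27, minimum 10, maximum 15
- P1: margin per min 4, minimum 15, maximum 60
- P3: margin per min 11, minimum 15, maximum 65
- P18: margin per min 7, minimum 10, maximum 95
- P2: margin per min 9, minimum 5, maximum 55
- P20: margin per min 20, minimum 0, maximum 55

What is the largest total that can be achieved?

Meeting every minimum uses 15+10+15+15+10+5+0 = 70 min, leaving 30.
Order the part types by margin per min: P31 27 > P6 22 > P20 20 > P3 11 > P2 9 > P18 7 > P1 4.
Give P31 5 more to hit its cap of 15 → 25 left.
Give P6 5 more to hit its cap of 20 → 20 left.
P20 has room for 55 more but only 20 remain, so it gets 20.
Total = 22×20 + 27×15 + 4×15 + 11×15 + 7×10 + 9×5 + 20×20 = 1585.

1585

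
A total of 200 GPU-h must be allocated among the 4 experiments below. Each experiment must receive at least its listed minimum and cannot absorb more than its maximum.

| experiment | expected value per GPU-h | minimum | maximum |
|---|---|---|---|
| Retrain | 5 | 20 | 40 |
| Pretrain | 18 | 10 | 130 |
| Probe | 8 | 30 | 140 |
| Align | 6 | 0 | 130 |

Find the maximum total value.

2840

Meeting every minimum uses 20+10+30+0 = 60 GPU-h, leaving 140.
Rank by expected value per GPU-h: Pretrain 18 > Probe 8 > Align 6 > Retrain 5.
Pretrain: +120 to 130 (cap) ; 20 left.
Probe: +20 (room for 110) → 50. Pool exhausted.
Total = 5×20 + 18×130 + 8×50 = 2840.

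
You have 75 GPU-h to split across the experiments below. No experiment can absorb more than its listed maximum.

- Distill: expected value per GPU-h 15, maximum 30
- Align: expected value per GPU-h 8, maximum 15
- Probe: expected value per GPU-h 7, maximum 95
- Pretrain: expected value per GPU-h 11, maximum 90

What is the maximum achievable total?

945

Highest expected value per GPU-h first: Distill 15 > Pretrain 11 > Align 8 > Probe 7.
Distill takes 30 to reach its cap of 30 → 45 left.
Pretrain: +45 (room for 90) → 45. Pool exhausted.
Total = 15×30 + 11×45 = 945.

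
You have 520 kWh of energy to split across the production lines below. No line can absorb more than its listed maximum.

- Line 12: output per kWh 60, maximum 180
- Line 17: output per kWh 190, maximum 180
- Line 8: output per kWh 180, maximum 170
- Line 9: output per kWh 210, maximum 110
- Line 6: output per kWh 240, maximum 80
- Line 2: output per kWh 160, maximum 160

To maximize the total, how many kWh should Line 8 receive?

150

Order the production lines by output per kWh: Line 6 240 > Line 9 210 > Line 17 190 > Line 8 180 > Line 2 160 > Line 12 60.
Line 6: +80 to 80 (cap) ; 440 left.
Give Line 9 110 to hit its cap of 110 ; 330 left.
Give Line 17 180 to hit its cap of 180 ; 150 left.
Only 150 left; Line 8 takes them to reach 150.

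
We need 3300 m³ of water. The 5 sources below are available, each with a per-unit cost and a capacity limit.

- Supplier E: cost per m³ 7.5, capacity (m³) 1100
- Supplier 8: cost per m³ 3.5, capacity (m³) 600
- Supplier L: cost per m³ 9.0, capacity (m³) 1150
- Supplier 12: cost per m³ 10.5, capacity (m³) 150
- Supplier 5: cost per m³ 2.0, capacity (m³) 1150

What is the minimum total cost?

16700

Cheapest first:
Supplier 5 at 2.0: take all 1150 m³ — 2150 still needed.
Supplier 8 (3.5): use full 600 — 1550 m³ to go.
Take 1100 from Supplier E at 7.5 — need 450 more.
Take 450 from Supplier L at 9.0 to finish.
Supplier 12: unused.
Cost = 1150×2.0 + 600×3.5 + 1100×7.5 + 450×9.0 = 16700.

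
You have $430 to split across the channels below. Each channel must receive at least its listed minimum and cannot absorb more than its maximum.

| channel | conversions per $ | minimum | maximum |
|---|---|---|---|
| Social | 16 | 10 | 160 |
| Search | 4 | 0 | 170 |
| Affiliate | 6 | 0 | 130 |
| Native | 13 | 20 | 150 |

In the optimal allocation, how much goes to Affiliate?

120

Meeting every minimum uses 10+0+0+20 = 30 $, leaving 400.
Order the channels by conversions per $: Social 16 > Native 13 > Affiliate 6 > Search 4.
Give Social 150 more to hit its cap of 160 ; 250 left.
Native takes 130 more to reach its cap of 150 ; 120 left.
Affiliate: +120 (room for 130) → 120. Pool exhausted.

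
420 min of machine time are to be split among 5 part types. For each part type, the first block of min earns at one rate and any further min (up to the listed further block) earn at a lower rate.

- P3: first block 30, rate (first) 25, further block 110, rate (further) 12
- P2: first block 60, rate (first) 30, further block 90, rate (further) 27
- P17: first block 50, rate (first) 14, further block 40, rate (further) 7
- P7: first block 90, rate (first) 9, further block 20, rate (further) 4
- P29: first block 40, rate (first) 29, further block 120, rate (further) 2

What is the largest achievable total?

Rank every tier by rate: P2/first 30 > P29/first 29 > P2/second 27 > P3/first 25 > P17/first 14 > P3/second 12 > P7/first 9 > P17/second 7 > P7/second 4 > P29/second 2.
P2 first at 30: fill all 60 — 360 left.
Fill P29 first block (40 at 29) — 320 left.
P2/second (27): +90 — 230 left.
P3/first (25): +30 — 200 left.
P17/first (14): +50 — 150 left.
P3/second (12): +110 — 40 left.
40 remain; put them into P7 first at 9.
Total = 30×60 + 29×40 + 27×90 + 25×30 + 14×50 + 12×110 + 9×40 = 8520.

8520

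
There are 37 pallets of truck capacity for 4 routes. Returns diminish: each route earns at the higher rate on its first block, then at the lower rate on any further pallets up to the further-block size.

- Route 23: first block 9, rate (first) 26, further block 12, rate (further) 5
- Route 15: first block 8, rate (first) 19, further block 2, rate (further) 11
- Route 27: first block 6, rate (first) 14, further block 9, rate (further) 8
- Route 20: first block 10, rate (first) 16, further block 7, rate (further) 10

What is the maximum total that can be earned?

672

Treat each block as its own option and order by rate: Route 23/tier1 26 > Route 15/tier1 19 > Route 20/tier1 16 > Route 27/tier1 14 > Route 15/tier2 11 > Route 20/tier2 10 > Route 27/tier2 8 > Route 23/tier2 5.
Route 23/tier1 (26): +9 — 28 left.
Fill Route 15 tier1 block (8 at 19) — 20 left.
Route 20/tier1 (16): +10 — 10 left.
Fill Route 27 tier1 block (6 at 14) — 4 left.
Route 15 tier2 at 11: fill all 2 — 2 left.
Route 20 tier2 at 10: only 2 left, fill 2.
Total = 26×9 + 19×8 + 16×10 + 14×6 + 11×2 + 10×2 = 672.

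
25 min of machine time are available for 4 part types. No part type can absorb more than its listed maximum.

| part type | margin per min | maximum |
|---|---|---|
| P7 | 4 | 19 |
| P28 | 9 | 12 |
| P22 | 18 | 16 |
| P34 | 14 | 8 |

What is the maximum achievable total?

409

Rank by margin per min: P22 18 > P34 14 > P28 9 > P7 4.
P22 takes 16 to reach its cap of 16 ; 9 left.
P34 takes 8 to reach its cap of 8 ; 1 left.
P28: +1 (room for 12) → 1. Pool exhausted.
Total = 9×1 + 18×16 + 14×8 = 409.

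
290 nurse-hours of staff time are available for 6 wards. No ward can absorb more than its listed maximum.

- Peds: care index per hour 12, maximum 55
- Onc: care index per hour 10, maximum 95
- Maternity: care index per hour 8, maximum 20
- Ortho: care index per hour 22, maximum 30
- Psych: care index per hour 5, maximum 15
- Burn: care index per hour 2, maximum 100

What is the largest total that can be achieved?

2655

Rank by care index per hour: Ortho 22 > Peds 12 > Onc 10 > Maternity 8 > Psych 5 > Burn 2.
Ortho takes 30 to reach its cap of 30 → 260 left.
Give Peds 55 to hit its cap of 55 → 205 left.
Give Onc 95 to hit its cap of 95 → 110 left.
Maternity takes 20 to reach its cap of 20 → 90 left.
Psych: +15 to 15 (cap) → 75 left.
Burn has room for 100 but only 75 remain, so it gets 75.
Total = 12×55 + 10×95 + 8×20 + 22×30 + 5×15 + 2×75 = 2655.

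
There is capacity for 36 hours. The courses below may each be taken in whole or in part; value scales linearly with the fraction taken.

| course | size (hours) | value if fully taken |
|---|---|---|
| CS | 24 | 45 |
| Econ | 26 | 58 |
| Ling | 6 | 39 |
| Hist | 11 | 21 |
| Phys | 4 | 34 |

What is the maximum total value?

131

Sort by value density: Phys 34/4≈8.5, Ling 39/6≈6.5, Econ 58/26≈2.23, Hist 21/11≈1.91, CS 45/24≈1.88.
Take all of Phys (4 hours, value 34) → 32 hours left.
Ling: take in full, 6 hours for value 39 → 26 left.
All 26 hours of Econ fit (value 58) → 0 remain.
Total value = 131.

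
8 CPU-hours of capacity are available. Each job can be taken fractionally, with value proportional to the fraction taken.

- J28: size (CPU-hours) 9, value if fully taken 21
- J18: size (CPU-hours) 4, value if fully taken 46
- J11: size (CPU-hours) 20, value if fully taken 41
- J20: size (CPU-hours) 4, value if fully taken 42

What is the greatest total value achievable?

88

Best value per unit of size first: J18 46/4≈11.5, J20 42/4≈10.5, J28 21/9≈2.33, J11 41/20≈2.05.
J18: take in full, 4 CPU-hours for value 46 ; 4 left.
All 4 CPU-hours of J20 fit (value 42) ; 0 remain.
Total value = 88.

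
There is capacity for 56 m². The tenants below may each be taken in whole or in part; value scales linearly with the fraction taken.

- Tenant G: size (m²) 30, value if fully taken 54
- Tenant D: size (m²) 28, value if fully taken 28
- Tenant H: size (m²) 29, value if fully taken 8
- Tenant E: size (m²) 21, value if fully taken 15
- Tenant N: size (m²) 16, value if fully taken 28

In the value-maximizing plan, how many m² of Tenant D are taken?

Sort by value density: Tenant G 54/30≈1.8, Tenant N 28/16≈1.75, Tenant D 28/28≈1, Tenant E 15/21≈0.714, Tenant H 8/29≈0.276.
All 30 m² of Tenant G fit (value 54) ; 26 remain.
All 16 m² of Tenant N fit (value 28) ; 10 remain.
10 m² left: a 10/28 share of Tenant D gives 28×10/28 = 10.

10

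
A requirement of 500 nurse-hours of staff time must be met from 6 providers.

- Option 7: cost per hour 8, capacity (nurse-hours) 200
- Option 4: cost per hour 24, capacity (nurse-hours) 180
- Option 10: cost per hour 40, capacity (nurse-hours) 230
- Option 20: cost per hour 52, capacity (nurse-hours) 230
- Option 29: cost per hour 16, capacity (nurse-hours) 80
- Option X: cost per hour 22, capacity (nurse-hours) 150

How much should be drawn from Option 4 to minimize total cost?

70

Fill from the cheapest provider first.
Option 7 at 8: take all 200 nurse-hours → 300 still needed.
Option 29 at 16: take all 80 nurse-hours → 220 still needed.
Option X at 22: take all 150 nurse-hours → 70 still needed.
Option 4 (24): take the remaining 70 → done.
Option 10, Option 20: unused.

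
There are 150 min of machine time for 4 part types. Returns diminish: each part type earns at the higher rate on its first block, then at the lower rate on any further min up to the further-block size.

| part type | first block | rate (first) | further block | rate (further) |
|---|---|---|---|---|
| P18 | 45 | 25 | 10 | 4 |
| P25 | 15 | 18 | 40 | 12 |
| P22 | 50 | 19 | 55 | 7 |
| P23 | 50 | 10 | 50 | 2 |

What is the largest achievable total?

Order all 8 blocks by rate: P18/first 25 > P22/first 19 > P25/first 18 > P25/second 12 > P23/first 10 > P22/second 7 > P18/second 4 > P23/second 2.
Fill P18 first block (45 at 25) ; 105 left.
P22 first at 19: fill all 50 ; 55 left.
Fill P25 first block (15 at 18) ; 40 left.
P25 second at 12: fill all 40 ; 0 left.
Total = 25×45 + 19×50 + 18×15 + 12×40 = 2825.

2825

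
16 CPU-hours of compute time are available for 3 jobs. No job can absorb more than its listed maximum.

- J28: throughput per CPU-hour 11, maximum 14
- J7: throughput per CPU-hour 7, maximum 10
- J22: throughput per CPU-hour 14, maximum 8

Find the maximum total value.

Rank by throughput per CPU-hour: J22 14 > J28 11 > J7 7.
J22: +8 to 8 (cap) → 8 left.
Only 8 left; J28 takes them to reach 8.
Total = 11×8 + 14×8 = 200.

200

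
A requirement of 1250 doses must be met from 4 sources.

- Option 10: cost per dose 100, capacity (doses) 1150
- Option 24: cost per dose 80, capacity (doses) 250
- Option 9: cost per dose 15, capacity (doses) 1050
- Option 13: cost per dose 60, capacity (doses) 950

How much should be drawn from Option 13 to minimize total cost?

Cheapest first:
Option 9 at 15: take all 1050 doses — 200 still needed.
Option 13 (60): take the remaining 200 — done.
Option 24, Option 10: unused.

200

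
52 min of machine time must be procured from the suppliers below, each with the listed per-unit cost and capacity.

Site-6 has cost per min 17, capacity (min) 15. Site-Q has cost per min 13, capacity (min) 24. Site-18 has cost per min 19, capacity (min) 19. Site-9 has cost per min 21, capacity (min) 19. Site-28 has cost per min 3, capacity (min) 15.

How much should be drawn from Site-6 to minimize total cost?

13

Cheapest first:
Take 15 from Site-28 at 3 — need 37 more.
Take 24 from Site-Q at 13 — need 13 more.
Site-6 at 17: take 13 of its 15 — requirement met.
Site-18, Site-9: unused.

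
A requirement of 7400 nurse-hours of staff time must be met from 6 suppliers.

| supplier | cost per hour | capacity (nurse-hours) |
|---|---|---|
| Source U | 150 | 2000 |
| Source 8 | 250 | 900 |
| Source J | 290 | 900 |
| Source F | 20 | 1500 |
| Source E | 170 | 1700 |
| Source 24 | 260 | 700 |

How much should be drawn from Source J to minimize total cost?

600

Fill from the cheapest supplier first.
Source F at 20: take all 1500 nurse-hours ; 5900 still needed.
Take 2000 from Source U at 150 ; need 3900 more.
Source E at 170: take all 1700 nurse-hours ; 2200 still needed.
Source 8 (250): use full 900 ; 1300 nurse-hours to go.
Take 700 from Source 24 at 260 ; need 600 more.
Take 600 from Source J at 290 to finish.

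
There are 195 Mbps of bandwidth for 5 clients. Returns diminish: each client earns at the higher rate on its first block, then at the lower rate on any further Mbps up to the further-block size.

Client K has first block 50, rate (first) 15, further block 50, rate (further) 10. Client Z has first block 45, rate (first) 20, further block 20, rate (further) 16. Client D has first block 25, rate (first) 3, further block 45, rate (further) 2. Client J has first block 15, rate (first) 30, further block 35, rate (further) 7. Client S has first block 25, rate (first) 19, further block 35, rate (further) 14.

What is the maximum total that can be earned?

Treat each block as its own option and order by rate: Client J/tier1 30 > Client Z/tier1 20 > Client S/tier1 19 > Client Z/tier2 16 > Client K/tier1 15 > Client S/tier2 14 > Client K/tier2 10 > Client J/tier2 7 > Client D/tier1 3 > Client D/tier2 2.
Client J tier1 at 30: fill all 15 → 180 left.
Client Z/tier1 (20): +45 → 135 left.
Client S tier1 at 19: fill all 25 → 110 left.
Client Z/tier2 (16): +20 → 90 left.
Client K/tier1 (15): +50 → 40 left.
Fill Client S tier2 block (35 at 14) → 5 left.
Client K tier2 at 10: only 5 left, fill 5.
Total = 30×15 + 20×45 + 19×25 + 16×20 + 15×50 + 14×35 + 10×5 = 3435.

3435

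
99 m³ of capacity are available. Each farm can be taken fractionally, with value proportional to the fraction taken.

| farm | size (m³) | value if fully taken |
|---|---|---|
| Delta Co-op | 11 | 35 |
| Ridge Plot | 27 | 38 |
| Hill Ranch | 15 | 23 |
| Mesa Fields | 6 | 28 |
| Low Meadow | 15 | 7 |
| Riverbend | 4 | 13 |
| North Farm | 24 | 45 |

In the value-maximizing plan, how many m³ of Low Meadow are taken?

12

Best value per unit of size first: Mesa Fields 28/6≈4.67, Riverbend 13/4≈3.25, Delta Co-op 35/11≈3.18, North Farm 45/24≈1.88, Hill Ranch 23/15≈1.53, Ridge Plot 38/27≈1.41, Low Meadow 7/15≈0.467.
Mesa Fields: take in full, 6 m³ for value 28 → 93 left.
All 4 m³ of Riverbend fit (value 13) → 89 remain.
All 11 m³ of Delta Co-op fit (value 35) → 78 remain.
All 24 m³ of North Farm fit (value 45) → 54 remain.
Take all of Hill Ranch (15 m³, value 23) → 39 m³ left.
Ridge Plot: take in full, 27 m³ for value 38 → 12 left.
Fill the last 12 m³ with part of Low Meadow: 12/15 of it earns 5.6.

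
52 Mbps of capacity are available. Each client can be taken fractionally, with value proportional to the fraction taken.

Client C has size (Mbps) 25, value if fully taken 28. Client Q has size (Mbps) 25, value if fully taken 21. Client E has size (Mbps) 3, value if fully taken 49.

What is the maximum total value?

97.16

Sort by value density: Client E 49/3≈16.3, Client C 28/25≈1.12, Client Q 21/25≈0.84.
All 3 Mbps of Client E fit (value 49) ; 49 remain.
Take all of Client C (25 Mbps, value 28) ; 24 Mbps left.
Fill the last 24 Mbps with part of Client Q: 24/25 of it earns 20.16.
Total value = 97.16.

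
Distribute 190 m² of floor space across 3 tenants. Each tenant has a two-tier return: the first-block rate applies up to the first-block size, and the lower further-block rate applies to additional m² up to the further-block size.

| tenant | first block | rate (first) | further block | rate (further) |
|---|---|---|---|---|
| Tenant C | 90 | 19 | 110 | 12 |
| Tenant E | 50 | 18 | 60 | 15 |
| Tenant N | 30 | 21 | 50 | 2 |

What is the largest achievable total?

Order all 6 blocks by rate: Tenant N/first 21 > Tenant C/first 19 > Tenant E/first 18 > Tenant E/second 15 > Tenant C/second 12 > Tenant N/second 2.
Tenant N first at 21: fill all 30 → 160 left.
Tenant C first at 19: fill all 90 → 70 left.
Fill Tenant E first block (50 at 18) → 20 left.
Tenant E/second: +20 of 60 at 15; pool empty.
Total = 21×30 + 19×90 + 18×50 + 15×20 = 3540.

3540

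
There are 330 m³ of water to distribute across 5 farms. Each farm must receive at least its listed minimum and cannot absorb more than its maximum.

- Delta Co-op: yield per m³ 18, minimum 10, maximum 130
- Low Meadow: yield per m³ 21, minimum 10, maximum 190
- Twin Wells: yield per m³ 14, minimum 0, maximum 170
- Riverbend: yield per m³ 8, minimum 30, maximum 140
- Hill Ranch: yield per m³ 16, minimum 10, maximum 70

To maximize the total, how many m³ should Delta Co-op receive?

100

Meeting every minimum uses 10+10+0+30+10 = 60 m³, leaving 270.
Highest yield per m³ first: Low Meadow 21 > Delta Co-op 18 > Hill Ranch 16 > Twin Wells 14 > Riverbend 8.
Give Low Meadow 180 more to hit its cap of 190 ; 90 left.
Delta Co-op: +90 (room for 120) → 100. Pool exhausted.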